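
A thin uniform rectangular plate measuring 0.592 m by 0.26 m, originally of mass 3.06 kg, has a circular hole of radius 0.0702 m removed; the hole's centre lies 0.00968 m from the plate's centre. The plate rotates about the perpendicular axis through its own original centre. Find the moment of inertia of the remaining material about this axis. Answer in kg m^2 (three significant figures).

Unpierced body about its centre: I₀ = (1/12)M(a²+b²) = (1/12)(3.06)[(0.592)² + (0.26)²] = 0.10661 kg m^2.
The removed disk has mass m = M·πr²/(ab) = (3.06)·π(0.0702)²/(0.592·0.26) = 0.30779 kg (same uniform areal density).
Its moment of inertia about the rotation axis (parallel-axis theorem): I_hole = (1/2)mr² + md² = (1/2)(0.30779)(0.0702)² + (0.30779)(0.00968)² = 0.00078723 kg m^2.
Treating the hole as negative mass, I = I₀ − I_hole = 0.10661 − 0.00078723 = 0.10582 kg m^2.

0.106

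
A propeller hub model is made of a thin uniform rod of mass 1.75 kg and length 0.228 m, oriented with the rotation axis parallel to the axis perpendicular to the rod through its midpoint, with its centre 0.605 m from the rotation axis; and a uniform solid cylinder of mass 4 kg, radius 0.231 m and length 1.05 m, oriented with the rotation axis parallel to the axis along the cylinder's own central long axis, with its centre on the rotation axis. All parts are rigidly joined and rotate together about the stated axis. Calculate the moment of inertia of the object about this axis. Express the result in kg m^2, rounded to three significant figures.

0.755

Thin rod: I_cm = (1/12)ML² = (1/12)(1.75)(0.228)² = 0.007581 kg m^2; centre at d = 0.605 m, so the parallel axis theorem gives I = 0.007581 + (1.75)(0.605)² = 0.64812 kg m^2.
Solid cylinder: I_cm = (1/2)MR² = (1/2)(4)(0.231)² = 0.10672 kg m^2; axis through the centre, so I = 0.10672 kg m^2.
Total I = 0.64812 + 0.10672 = 0.75485 kg m^2.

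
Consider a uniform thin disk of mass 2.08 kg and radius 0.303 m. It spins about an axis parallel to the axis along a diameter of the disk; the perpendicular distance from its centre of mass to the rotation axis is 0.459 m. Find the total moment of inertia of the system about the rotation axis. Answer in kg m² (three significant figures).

0.486

I_cm = (1/4)MR² = (1/4)(2.08)(0.303)² = 0.047741 kg m²; centre at d = 0.459 m, so I = I_cm + Md² gives I = 0.047741 + (2.08)(0.459)² = 0.48596 kg m².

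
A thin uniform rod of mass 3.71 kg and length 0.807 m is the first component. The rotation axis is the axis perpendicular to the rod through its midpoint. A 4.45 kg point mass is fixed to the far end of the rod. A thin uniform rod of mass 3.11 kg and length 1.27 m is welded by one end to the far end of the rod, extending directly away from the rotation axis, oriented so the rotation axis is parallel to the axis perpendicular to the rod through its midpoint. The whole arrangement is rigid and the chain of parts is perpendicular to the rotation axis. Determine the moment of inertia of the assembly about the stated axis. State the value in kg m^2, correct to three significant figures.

Thin rod: I_cm = (1/12)ML² = (1/12)(3.71)(0.807)² = 0.20134 kg m^2; axis through the centre, so I = 0.20134 kg m^2.
Point mass: I_cm = 0; centre at d = 0.4035 m, so the parallel axis theorem gives I = 0 + (4.45)(0.4035)² = 0.72451 kg m^2.
Thin rod: I_cm = (1/12)ML² = (1/12)(3.11)(1.27)² = 0.41801 kg m^2; centre at d = 0.4035 + 0.635 = 1.0385 m, so the parallel axis theorem gives I = 0.41801 + (3.11)(1.0385)² = 3.7721 kg m^2.
Total I = 0.20134 + 0.72451 + 3.7721 = 4.6979 kg m^2.

4.70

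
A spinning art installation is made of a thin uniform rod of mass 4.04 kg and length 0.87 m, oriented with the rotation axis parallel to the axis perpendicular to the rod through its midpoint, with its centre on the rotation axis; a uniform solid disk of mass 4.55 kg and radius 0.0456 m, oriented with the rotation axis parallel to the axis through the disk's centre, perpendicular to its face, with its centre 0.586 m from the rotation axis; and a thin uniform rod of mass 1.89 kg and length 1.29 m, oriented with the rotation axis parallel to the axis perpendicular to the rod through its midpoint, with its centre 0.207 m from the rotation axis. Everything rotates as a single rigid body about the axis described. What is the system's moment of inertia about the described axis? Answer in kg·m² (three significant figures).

Thin rod: I_cm = (1/12)ML² = (1/12)(4.04)(0.87)² = 0.25482 kg·m²; axis through the centre, so I = 0.25482 kg·m².
Solid disk: I_cm = (1/2)MR² = (1/2)(4.55)(0.0456)² = 0.0047305 kg·m²; centre at d = 0.586 m, so I = I_cm + Md² gives I = 0.0047305 + (4.55)(0.586)² = 1.5672 kg·m².
Thin rod: I_cm = (1/12)ML² = (1/12)(1.89)(1.29)² = 0.2621 kg·m²; centre at d = 0.207 m, so I = I_cm + Md² gives I = 0.2621 + (1.89)(0.207)² = 0.34308 kg·m².
Total I = 0.25482 + 1.5672 + 0.34308 = 2.1651 kg·m².

2.17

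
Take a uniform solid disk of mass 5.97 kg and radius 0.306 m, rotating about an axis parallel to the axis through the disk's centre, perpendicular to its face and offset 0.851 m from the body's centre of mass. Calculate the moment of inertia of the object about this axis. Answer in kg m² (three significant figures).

I_cm = (1/2)MR² = (1/2)(5.97)(0.306)² = 0.2795 kg m²; centre at d = 0.851 m, so I = I_cm + Md² gives I = 0.2795 + (5.97)(0.851)² = 4.603 kg m².

4.60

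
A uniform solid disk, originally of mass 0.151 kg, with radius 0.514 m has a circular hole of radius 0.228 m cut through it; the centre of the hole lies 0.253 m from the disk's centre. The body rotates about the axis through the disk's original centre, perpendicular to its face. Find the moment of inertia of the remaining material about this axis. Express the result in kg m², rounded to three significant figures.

Unpierced body about its centre: I₀ = (1/2)MR² = (1/2)(0.151)(0.514)² = 0.019947 kg m².
The removed disk has mass m = M·(r/R)² = (0.151)(0.228/0.514)² = 0.029711 kg (same uniform areal density).
Its moment of inertia about the rotation axis (parallel-axis theorem): I_hole = (1/2)mr² + md² = (1/2)(0.029711)(0.228)² + (0.029711)(0.253)² = 0.002674 kg m².
Treating the hole as negative mass, I = I₀ − I_hole = 0.019947 − 0.002674 = 0.017273 kg m².

0.0173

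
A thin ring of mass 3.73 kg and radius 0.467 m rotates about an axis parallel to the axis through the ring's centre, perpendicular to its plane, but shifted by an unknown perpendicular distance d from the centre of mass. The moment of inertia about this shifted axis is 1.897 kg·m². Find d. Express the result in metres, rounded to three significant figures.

About the centre-of-mass axis, I_cm = MR² = (3.73)(0.467)² = 0.81347 kg·m².
Parallel axis theorem: I = I_cm + Md², so Md² = 1.897 − 0.81347 = 1.0835 kg·m².
d = √(1.0835 / 3.73) = 0.53897 m.

0.539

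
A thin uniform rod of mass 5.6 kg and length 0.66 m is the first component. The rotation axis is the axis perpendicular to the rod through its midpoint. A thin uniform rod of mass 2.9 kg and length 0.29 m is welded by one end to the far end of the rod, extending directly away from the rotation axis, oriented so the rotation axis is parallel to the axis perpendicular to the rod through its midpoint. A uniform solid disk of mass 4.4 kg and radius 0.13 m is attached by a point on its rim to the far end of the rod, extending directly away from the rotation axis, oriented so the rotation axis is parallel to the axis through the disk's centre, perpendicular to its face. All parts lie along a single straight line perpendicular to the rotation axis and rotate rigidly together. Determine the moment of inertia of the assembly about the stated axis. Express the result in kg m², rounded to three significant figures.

3.39

Thin rod: I_cm = (1/12)ML² = (1/12)(5.6)(0.66)² = 0.20328 kg m²; axis through the centre, so I = 0.20328 kg m².
Thin rod: I_cm = (1/12)ML² = (1/12)(2.9)(0.29)² = 0.020324 kg m²; centre at d = 0.33 + 0.145 = 0.475 m, so the parallel axis theorem gives I = 0.020324 + (2.9)(0.475)² = 0.67464 kg m².
Solid disk: I_cm = (1/2)MR² = (1/2)(4.4)(0.13)² = 0.03718 kg m²; centre at d = 0.33 + 0.145 + 0.145 + 0.13 = 0.75 m, so the parallel axis theorem gives I = 0.03718 + (4.4)(0.75)² = 2.5122 kg m².
Total I = 0.20328 + 0.67464 + 2.5122 = 3.3901 kg m².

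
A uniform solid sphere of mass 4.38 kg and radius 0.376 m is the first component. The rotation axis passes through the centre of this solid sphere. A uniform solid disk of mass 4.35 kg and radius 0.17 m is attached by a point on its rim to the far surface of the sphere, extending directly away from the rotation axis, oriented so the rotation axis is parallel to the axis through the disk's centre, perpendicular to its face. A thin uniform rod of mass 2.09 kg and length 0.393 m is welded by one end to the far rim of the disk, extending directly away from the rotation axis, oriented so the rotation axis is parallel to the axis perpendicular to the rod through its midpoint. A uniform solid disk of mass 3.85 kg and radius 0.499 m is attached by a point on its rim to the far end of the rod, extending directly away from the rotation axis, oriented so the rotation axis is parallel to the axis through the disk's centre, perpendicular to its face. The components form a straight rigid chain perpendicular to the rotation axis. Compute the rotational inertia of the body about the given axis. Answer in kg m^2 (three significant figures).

Solid sphere: I_cm = (2/5)MR² = (2/5)(4.38)(0.376)² = 0.24769 kg m^2; axis through the centre, so I = 0.24769 kg m^2.
Solid disk: I_cm = (1/2)MR² = (1/2)(4.35)(0.17)² = 0.062858 kg m^2; centre at d = 0.376 + 0.17 = 0.546 m, so I = I_cm + Md² gives I = 0.062858 + (4.35)(0.546)² = 1.3597 kg m^2.
Thin rod: I_cm = (1/12)ML² = (1/12)(2.09)(0.393)² = 0.0269 kg m^2; centre at d = 0.376 + 0.17 + 0.17 + 0.1965 = 0.9125 m, so I = I_cm + Md² gives I = 0.0269 + (2.09)(0.9125)² = 1.7672 kg m^2.
Solid disk: I_cm = (1/2)MR² = (1/2)(3.85)(0.499)² = 0.47933 kg m^2; centre at d = 0.376 + 0.17 + 0.17 + 0.1965 + 0.1965 + 0.499 = 1.608 m, so I = I_cm + Md² gives I = 0.47933 + (3.85)(1.608)² = 10.434 kg m^2.
Total I = 0.24769 + 1.3597 + 1.7672 + 10.434 = 13.809 kg m^2.

13.8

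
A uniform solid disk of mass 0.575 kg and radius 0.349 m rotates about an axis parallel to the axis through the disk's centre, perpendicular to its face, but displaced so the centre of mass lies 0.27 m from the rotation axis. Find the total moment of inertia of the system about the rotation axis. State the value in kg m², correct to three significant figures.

I_cm = (1/2)MR² = (1/2)(0.575)(0.349)² = 0.035018 kg m²; centre at d = 0.27 m, so I = I_cm + Md² gives I = 0.035018 + (0.575)(0.27)² = 0.076935 kg m².

0.0769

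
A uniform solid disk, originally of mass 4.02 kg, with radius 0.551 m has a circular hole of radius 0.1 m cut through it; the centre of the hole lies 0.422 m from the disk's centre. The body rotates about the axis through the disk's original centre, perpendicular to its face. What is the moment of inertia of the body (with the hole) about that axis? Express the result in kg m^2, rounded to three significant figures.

0.586

Unpierced body about its centre: I₀ = (1/2)MR² = (1/2)(4.02)(0.551)² = 0.61024 kg m^2.
The removed disk has mass m = M·(r/R)² = (4.02)(0.1/0.551)² = 0.13241 kg (same uniform areal density).
Its moment of inertia about the rotation axis (parallel-axis theorem): I_hole = (1/2)mr² + md² = (1/2)(0.13241)(0.1)² + (0.13241)(0.422)² = 0.024242 kg m^2.
Treating the hole as negative mass, I = I₀ − I_hole = 0.61024 − 0.024242 = 0.586 kg m^2.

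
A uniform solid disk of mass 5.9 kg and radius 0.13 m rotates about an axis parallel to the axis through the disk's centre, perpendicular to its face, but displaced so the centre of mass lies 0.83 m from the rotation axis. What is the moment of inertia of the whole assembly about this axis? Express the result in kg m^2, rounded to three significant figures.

I_cm = (1/2)MR² = (1/2)(5.9)(0.13)² = 0.049855 kg m^2; centre at d = 0.83 m, so I = I_cm + Md² gives I = 0.049855 + (5.9)(0.83)² = 4.1144 kg m^2.

4.11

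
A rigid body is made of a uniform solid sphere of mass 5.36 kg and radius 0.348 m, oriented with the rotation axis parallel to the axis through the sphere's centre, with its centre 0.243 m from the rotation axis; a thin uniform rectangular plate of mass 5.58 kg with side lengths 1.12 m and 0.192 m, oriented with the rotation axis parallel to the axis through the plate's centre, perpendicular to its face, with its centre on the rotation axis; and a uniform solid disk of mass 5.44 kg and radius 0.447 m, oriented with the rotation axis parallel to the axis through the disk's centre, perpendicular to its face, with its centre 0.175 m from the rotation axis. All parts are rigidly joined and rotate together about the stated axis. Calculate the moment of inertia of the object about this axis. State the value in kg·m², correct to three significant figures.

1.89

Solid sphere: I_cm = (2/5)MR² = (2/5)(5.36)(0.348)² = 0.25965 kg·m²; centre at d = 0.243 m, so I = I_cm + Md² gives I = 0.25965 + (5.36)(0.243)² = 0.57615 kg·m².
Rectangular plate: I_cm = (1/12)M(a²+b²) = (1/12)(5.58)[(1.12)² + (0.192)²] = 0.60044 kg·m²; axis through the centre, so I = 0.60044 kg·m².
Solid disk: I_cm = (1/2)MR² = (1/2)(5.44)(0.447)² = 0.54348 kg·m²; centre at d = 0.175 m, so I = I_cm + Md² gives I = 0.54348 + (5.44)(0.175)² = 0.71008 kg·m².
Total I = 0.57615 + 0.60044 + 0.71008 = 1.8867 kg·m².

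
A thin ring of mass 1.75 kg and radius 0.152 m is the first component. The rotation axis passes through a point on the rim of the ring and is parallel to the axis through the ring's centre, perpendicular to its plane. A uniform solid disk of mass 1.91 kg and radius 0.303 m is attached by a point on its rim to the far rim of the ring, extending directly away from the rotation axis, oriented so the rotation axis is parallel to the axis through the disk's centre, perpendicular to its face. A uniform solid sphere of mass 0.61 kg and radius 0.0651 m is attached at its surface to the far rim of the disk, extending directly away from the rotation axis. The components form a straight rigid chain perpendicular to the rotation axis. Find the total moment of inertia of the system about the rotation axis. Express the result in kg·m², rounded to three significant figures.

1.45

Thin ring: I_cm = MR² = (1.75)(0.152)² = 0.040432 kg·m²; centre at d = 0.152 m, so the parallel axis theorem gives I = 0.040432 + (1.75)(0.152)² = 0.080864 kg·m².
Solid disk: I_cm = (1/2)MR² = (1/2)(1.91)(0.303)² = 0.087678 kg·m²; centre at d = 0.152 + 0.152 + 0.303 = 0.607 m, so the parallel axis theorem gives I = 0.087678 + (1.91)(0.607)² = 0.79142 kg·m².
Solid sphere: I_cm = (2/5)MR² = (2/5)(0.61)(0.0651)² = 0.0010341 kg·m²; centre at d = 0.152 + 0.152 + 0.303 + 0.303 + 0.0651 = 0.9751 m, so the parallel axis theorem gives I = 0.0010341 + (0.61)(0.9751)² = 0.58103 kg·m².
Total I = 0.080864 + 0.79142 + 0.58103 = 1.4533 kg·m².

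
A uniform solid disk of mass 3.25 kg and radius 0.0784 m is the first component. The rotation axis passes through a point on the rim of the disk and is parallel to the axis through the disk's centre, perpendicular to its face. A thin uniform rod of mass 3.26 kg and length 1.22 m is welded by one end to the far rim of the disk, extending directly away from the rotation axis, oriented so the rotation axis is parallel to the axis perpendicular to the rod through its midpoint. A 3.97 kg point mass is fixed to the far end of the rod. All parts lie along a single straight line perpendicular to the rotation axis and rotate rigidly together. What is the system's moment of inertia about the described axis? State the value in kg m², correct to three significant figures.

9.88

Solid disk: I_cm = (1/2)MR² = (1/2)(3.25)(0.0784)² = 0.0099882 kg m²; centre at d = 0.0784 m, so I = I_cm + Md² gives I = 0.0099882 + (3.25)(0.0784)² = 0.029964 kg m².
Thin rod: I_cm = (1/12)ML² = (1/12)(3.26)(1.22)² = 0.40435 kg m²; centre at d = 0.0784 + 0.0784 + 0.61 = 0.7668 m, so I = I_cm + Md² gives I = 0.40435 + (3.26)(0.7668)² = 2.3212 kg m².
Point mass: I_cm = 0; centre at d = 0.0784 + 0.0784 + 0.61 + 0.61 = 1.3768 m, so I = I_cm + Md² gives I = 0 + (3.97)(1.3768)² = 7.5254 kg m².
Total I = 0.029964 + 2.3212 + 7.5254 = 9.8766 kg m².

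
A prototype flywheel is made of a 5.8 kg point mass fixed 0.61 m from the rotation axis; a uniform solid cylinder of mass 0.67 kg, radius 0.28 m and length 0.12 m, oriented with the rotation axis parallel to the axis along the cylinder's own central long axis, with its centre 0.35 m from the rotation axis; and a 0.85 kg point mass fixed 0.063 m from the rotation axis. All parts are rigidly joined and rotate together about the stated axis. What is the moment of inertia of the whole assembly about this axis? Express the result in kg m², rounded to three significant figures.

2.27

Point mass: I_cm = 0; centre at d = 0.61 m, so I = I_cm + Md² gives I = 0 + (5.8)(0.61)² = 2.1582 kg m².
Solid cylinder: I_cm = (1/2)MR² = (1/2)(0.67)(0.28)² = 0.026264 kg m²; centre at d = 0.35 m, so I = I_cm + Md² gives I = 0.026264 + (0.67)(0.35)² = 0.10834 kg m².
Point mass: I_cm = 0; centre at d = 0.063 m, so I = I_cm + Md² gives I = 0 + (0.85)(0.063)² = 0.0033737 kg m².
Total I = 2.1582 + 0.10834 + 0.0033737 = 2.2699 kg m².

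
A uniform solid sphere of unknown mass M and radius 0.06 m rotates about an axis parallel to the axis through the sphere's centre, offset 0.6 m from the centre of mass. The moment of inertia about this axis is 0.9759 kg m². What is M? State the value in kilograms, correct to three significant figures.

I = I_cm + Md² = (2/5)MR² + Md² = M·[0.4·(0.06)² + (0.6)²] = M·0.36144.
So M = 0.9759 / 0.36144 = 2.7 kg.

2.70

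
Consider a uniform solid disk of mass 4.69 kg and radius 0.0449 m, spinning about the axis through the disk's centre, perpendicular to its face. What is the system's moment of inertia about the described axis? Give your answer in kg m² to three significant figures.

I_cm = (1/2)MR² = (1/2)(4.69)(0.0449)² = 0.0047275 kg m²; axis through the centre, so I = 0.0047275 kg m².

0.00473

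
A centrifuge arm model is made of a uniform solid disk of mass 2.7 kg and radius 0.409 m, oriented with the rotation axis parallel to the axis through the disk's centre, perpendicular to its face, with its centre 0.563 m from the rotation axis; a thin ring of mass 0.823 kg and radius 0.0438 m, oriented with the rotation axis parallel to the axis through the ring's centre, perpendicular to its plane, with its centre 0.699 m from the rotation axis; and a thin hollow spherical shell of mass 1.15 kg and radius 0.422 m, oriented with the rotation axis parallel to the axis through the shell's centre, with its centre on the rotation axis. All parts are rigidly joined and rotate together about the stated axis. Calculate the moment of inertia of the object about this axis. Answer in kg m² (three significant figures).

1.62

Solid disk: I_cm = (1/2)MR² = (1/2)(2.7)(0.409)² = 0.22583 kg m²; centre at d = 0.563 m, so the parallel axis theorem gives I = 0.22583 + (2.7)(0.563)² = 1.0816 kg m².
Thin ring: I_cm = MR² = (0.823)(0.0438)² = 0.0015789 kg m²; centre at d = 0.699 m, so the parallel axis theorem gives I = 0.0015789 + (0.823)(0.699)² = 0.4037 kg m².
Spherical shell: I_cm = (2/3)MR² = (2/3)(1.15)(0.422)² = 0.13653 kg m²; axis through the centre, so I = 0.13653 kg m².
Total I = 1.0816 + 0.4037 + 0.13653 = 1.6219 kg m².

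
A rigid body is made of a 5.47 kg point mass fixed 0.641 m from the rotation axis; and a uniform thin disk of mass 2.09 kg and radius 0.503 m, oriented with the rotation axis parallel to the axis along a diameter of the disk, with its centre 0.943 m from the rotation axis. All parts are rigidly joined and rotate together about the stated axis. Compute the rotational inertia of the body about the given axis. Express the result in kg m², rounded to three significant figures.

Point mass: I_cm = 0; centre at d = 0.641 m, so I = I_cm + Md² gives I = 0 + (5.47)(0.641)² = 2.2475 kg m².
Thin disk: I_cm = (1/4)MR² = (1/4)(2.09)(0.503)² = 0.1322 kg m²; centre at d = 0.943 m, so I = I_cm + Md² gives I = 0.1322 + (2.09)(0.943)² = 1.9907 kg m².
Total I = 2.2475 + 1.9907 = 4.2382 kg m².

4.24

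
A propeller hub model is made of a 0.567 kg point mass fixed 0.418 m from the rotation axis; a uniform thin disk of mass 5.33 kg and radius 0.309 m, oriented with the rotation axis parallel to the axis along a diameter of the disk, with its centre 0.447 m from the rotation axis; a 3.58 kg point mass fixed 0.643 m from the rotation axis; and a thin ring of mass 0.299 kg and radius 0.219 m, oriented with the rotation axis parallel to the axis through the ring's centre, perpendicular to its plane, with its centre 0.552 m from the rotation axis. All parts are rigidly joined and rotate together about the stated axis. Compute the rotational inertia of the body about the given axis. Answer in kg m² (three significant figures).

Point mass: I_cm = 0; centre at d = 0.418 m, so I = I_cm + Md² gives I = 0 + (0.567)(0.418)² = 0.099069 kg m².
Thin disk: I_cm = (1/4)MR² = (1/4)(5.33)(0.309)² = 0.12723 kg m²; centre at d = 0.447 m, so I = I_cm + Md² gives I = 0.12723 + (5.33)(0.447)² = 1.1922 kg m².
Point mass: I_cm = 0; centre at d = 0.643 m, so I = I_cm + Md² gives I = 0 + (3.58)(0.643)² = 1.4801 kg m².
Thin ring: I_cm = MR² = (0.299)(0.219)² = 0.01434 kg m²; centre at d = 0.552 m, so I = I_cm + Md² gives I = 0.01434 + (0.299)(0.552)² = 0.10545 kg m².
Total I = 0.099069 + 1.1922 + 1.4801 + 0.10545 = 2.8769 kg m².

2.88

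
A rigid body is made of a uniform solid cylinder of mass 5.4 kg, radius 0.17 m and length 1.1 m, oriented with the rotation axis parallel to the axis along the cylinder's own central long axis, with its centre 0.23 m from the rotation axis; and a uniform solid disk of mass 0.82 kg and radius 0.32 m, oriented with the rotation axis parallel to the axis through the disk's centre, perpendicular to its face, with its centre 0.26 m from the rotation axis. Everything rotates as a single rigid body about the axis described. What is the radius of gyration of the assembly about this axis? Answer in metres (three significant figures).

0.272

Solid cylinder: I_cm = (1/2)MR² = (1/2)(5.4)(0.17)² = 0.07803 kg·m²; centre at d = 0.23 m, so I = I_cm + Md² gives I = 0.07803 + (5.4)(0.23)² = 0.36369 kg·m².
Solid disk: I_cm = (1/2)MR² = (1/2)(0.82)(0.32)² = 0.041984 kg·m²; centre at d = 0.26 m, so I = I_cm + Md² gives I = 0.041984 + (0.82)(0.26)² = 0.097416 kg·m².
Total I = 0.46111 kg·m²; total mass M = 6.22 kg.
k = √(I/M) = √(0.46111/6.22) = 0.27227 m.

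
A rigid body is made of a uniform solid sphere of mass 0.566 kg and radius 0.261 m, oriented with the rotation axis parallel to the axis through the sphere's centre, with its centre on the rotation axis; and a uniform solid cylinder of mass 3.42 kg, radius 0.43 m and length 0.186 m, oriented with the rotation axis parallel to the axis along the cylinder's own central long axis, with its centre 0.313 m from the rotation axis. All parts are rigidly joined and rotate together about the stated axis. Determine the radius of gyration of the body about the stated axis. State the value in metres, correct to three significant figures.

0.409

Solid sphere: I_cm = (2/5)MR² = (2/5)(0.566)(0.261)² = 0.015423 kg·m²; axis through the centre, so I = 0.015423 kg·m².
Solid cylinder: I_cm = (1/2)MR² = (1/2)(3.42)(0.43)² = 0.31618 kg·m²; centre at d = 0.313 m, so I = I_cm + Md² gives I = 0.31618 + (3.42)(0.313)² = 0.65123 kg·m².
Total I = 0.66666 kg·m²; total mass M = 3.986 kg.
k = √(I/M) = √(0.66666/3.986) = 0.40896 m.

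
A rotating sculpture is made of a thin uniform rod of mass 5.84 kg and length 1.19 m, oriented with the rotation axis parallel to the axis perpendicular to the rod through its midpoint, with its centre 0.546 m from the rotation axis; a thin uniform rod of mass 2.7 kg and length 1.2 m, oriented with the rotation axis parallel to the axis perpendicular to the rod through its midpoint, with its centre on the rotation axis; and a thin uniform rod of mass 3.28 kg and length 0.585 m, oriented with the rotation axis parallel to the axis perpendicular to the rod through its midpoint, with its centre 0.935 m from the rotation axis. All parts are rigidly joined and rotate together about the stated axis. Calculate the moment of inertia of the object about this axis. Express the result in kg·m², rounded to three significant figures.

Thin rod: I_cm = (1/12)ML² = (1/12)(5.84)(1.19)² = 0.68917 kg·m²; centre at d = 0.546 m, so the parallel axis theorem gives I = 0.68917 + (5.84)(0.546)² = 2.4302 kg·m².
Thin rod: I_cm = (1/12)ML² = (1/12)(2.7)(1.2)² = 0.324 kg·m²; axis through the centre, so I = 0.324 kg·m².
Thin rod: I_cm = (1/12)ML² = (1/12)(3.28)(0.585)² = 0.093541 kg·m²; centre at d = 0.935 m, so the parallel axis theorem gives I = 0.093541 + (3.28)(0.935)² = 2.961 kg·m².
Total I = 2.4302 + 0.324 + 2.961 = 5.7152 kg·m².

5.72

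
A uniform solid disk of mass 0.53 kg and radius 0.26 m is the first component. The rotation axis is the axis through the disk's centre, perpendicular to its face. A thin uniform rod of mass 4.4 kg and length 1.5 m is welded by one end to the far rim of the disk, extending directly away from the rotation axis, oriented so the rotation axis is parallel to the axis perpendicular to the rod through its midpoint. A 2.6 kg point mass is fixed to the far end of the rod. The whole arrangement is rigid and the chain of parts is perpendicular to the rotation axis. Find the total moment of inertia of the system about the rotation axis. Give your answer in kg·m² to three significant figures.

13.4

Solid disk: I_cm = (1/2)MR² = (1/2)(0.53)(0.26)² = 0.017914 kg·m²; axis through the centre, so I = 0.017914 kg·m².
Thin rod: I_cm = (1/12)ML² = (1/12)(4.4)(1.5)² = 0.825 kg·m²; centre at d = 0.26 + 0.75 = 1.01 m, so the parallel axis theorem gives I = 0.825 + (4.4)(1.01)² = 5.3134 kg·m².
Point mass: I_cm = 0; centre at d = 0.26 + 0.75 + 0.75 = 1.76 m, so the parallel axis theorem gives I = 0 + (2.6)(1.76)² = 8.0538 kg·m².
Total I = 0.017914 + 5.3134 + 8.0538 = 13.385 kg·m².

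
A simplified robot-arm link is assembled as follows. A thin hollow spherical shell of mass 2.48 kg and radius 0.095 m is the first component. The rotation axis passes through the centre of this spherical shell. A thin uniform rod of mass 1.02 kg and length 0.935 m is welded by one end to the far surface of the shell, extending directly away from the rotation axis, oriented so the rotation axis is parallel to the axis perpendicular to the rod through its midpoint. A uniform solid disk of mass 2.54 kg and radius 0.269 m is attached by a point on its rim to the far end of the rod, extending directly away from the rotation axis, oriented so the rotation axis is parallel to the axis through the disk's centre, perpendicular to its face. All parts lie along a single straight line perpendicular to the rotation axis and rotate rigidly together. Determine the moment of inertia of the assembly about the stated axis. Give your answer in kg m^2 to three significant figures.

4.79

Spherical shell: I_cm = (2/3)MR² = (2/3)(2.48)(0.095)² = 0.014921 kg m^2; axis through the centre, so I = 0.014921 kg m^2.
Thin rod: I_cm = (1/12)ML² = (1/12)(1.02)(0.935)² = 0.074309 kg m^2; centre at d = 0.095 + 0.4675 = 0.5625 m, so I = I_cm + Md² gives I = 0.074309 + (1.02)(0.5625)² = 0.39704 kg m^2.
Solid disk: I_cm = (1/2)MR² = (1/2)(2.54)(0.269)² = 0.091898 kg m^2; centre at d = 0.095 + 0.4675 + 0.4675 + 0.269 = 1.299 m, so I = I_cm + Md² gives I = 0.091898 + (2.54)(1.299)² = 4.3779 kg m^2.
Total I = 0.014921 + 0.39704 + 4.3779 = 4.7899 kg m^2.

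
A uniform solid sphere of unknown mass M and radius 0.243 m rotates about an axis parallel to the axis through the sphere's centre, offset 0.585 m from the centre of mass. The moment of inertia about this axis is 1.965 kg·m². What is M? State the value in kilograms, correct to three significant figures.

5.37

I = I_cm + Md² = (2/5)MR² + Md² = M·[0.4·(0.243)² + (0.585)²] = M·0.36584.
So M = 1.965 / 0.36584 = 5.3711 kg.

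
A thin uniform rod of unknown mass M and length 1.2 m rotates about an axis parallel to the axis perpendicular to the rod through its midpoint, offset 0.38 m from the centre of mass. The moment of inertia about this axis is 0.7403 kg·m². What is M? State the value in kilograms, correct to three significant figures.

2.80

I = I_cm + Md² = (1/12)ML² + Md² = M·[0.0833333·(1.2)² + (0.38)²] = M·0.2644.
So M = 0.7403 / 0.2644 = 2.7999 kg.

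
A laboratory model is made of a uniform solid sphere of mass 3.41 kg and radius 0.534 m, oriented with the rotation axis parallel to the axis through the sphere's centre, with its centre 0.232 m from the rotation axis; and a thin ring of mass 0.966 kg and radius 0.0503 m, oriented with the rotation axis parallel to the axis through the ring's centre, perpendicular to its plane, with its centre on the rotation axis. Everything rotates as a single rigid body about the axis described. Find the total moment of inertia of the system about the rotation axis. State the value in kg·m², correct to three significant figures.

0.575

Solid sphere: I_cm = (2/5)MR² = (2/5)(3.41)(0.534)² = 0.38895 kg·m²; centre at d = 0.232 m, so I = I_cm + Md² gives I = 0.38895 + (3.41)(0.232)² = 0.57249 kg·m².
Thin ring: I_cm = MR² = (0.966)(0.0503)² = 0.0024441 kg·m²; axis through the centre, so I = 0.0024441 kg·m².
Total I = 0.57249 + 0.0024441 = 0.57494 kg·m².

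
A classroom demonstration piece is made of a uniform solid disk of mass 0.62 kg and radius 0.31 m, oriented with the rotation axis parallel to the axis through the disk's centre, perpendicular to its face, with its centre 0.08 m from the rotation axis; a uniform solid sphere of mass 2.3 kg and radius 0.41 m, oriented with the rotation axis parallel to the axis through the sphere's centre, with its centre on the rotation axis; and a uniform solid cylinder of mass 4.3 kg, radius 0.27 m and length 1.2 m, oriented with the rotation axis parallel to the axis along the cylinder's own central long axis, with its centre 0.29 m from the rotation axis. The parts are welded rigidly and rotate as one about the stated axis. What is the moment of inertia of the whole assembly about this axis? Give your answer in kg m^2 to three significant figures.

Solid disk: I_cm = (1/2)MR² = (1/2)(0.62)(0.31)² = 0.029791 kg m^2; centre at d = 0.08 m, so the parallel axis theorem gives I = 0.029791 + (0.62)(0.08)² = 0.033759 kg m^2.
Solid sphere: I_cm = (2/5)MR² = (2/5)(2.3)(0.41)² = 0.15465 kg m^2; axis through the centre, so I = 0.15465 kg m^2.
Solid cylinder: I_cm = (1/2)MR² = (1/2)(4.3)(0.27)² = 0.15674 kg m^2; centre at d = 0.29 m, so the parallel axis theorem gives I = 0.15674 + (4.3)(0.29)² = 0.51836 kg m^2.
Total I = 0.033759 + 0.15465 + 0.51836 = 0.70678 kg m^2.

0.707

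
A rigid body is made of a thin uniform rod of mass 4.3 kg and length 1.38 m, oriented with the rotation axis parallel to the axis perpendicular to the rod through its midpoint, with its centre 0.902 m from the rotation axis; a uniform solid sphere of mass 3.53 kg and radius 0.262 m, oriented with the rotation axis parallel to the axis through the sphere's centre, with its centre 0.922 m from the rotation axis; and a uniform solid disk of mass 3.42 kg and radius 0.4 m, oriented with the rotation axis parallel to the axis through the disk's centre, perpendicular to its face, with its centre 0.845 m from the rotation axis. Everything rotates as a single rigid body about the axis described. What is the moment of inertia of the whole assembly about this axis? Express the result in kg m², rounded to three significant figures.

9.99

Thin rod: I_cm = (1/12)ML² = (1/12)(4.3)(1.38)² = 0.68241 kg m²; centre at d = 0.902 m, so the parallel axis theorem gives I = 0.68241 + (4.3)(0.902)² = 4.1809 kg m².
Solid sphere: I_cm = (2/5)MR² = (2/5)(3.53)(0.262)² = 0.096925 kg m²; centre at d = 0.922 m, so the parallel axis theorem gives I = 0.096925 + (3.53)(0.922)² = 3.0977 kg m².
Solid disk: I_cm = (1/2)MR² = (1/2)(3.42)(0.4)² = 0.2736 kg m²; centre at d = 0.845 m, so the parallel axis theorem gives I = 0.2736 + (3.42)(0.845)² = 2.7156 kg m².
Total I = 4.1809 + 3.0977 + 2.7156 = 9.9942 kg m².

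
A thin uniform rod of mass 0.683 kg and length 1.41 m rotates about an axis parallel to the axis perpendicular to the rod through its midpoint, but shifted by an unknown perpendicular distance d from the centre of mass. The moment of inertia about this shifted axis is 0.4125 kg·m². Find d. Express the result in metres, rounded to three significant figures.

0.662

About the centre-of-mass axis, I_cm = (1/12)ML² = (1/12)(0.683)(1.41)² = 0.11316 kg·m².
Parallel axis theorem: I = I_cm + Md², so Md² = 0.4125 − 0.11316 = 0.29934 kg·m².
d = √(0.29934 / 0.683) = 0.66203 m.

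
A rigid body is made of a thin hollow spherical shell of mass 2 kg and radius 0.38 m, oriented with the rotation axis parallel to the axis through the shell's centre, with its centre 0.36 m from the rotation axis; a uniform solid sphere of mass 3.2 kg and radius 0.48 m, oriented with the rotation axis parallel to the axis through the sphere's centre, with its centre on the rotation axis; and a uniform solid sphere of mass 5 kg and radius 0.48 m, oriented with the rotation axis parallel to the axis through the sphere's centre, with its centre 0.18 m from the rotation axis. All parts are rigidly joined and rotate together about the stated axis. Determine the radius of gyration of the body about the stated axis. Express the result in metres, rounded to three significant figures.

0.366

Spherical shell: I_cm = (2/3)MR² = (2/3)(2)(0.38)² = 0.19253 kg m^2; centre at d = 0.36 m, so the parallel axis theorem gives I = 0.19253 + (2)(0.36)² = 0.45173 kg m^2.
Solid sphere: I_cm = (2/5)MR² = (2/5)(3.2)(0.48)² = 0.29491 kg m^2; axis through the centre, so I = 0.29491 kg m^2.
Solid sphere: I_cm = (2/5)MR² = (2/5)(5)(0.48)² = 0.4608 kg m^2; centre at d = 0.18 m, so the parallel axis theorem gives I = 0.4608 + (5)(0.18)² = 0.6228 kg m^2.
Total I = 1.3694 kg m^2; total mass M = 10.2 kg.
k = √(I/M) = √(1.3694/10.2) = 0.36641 m.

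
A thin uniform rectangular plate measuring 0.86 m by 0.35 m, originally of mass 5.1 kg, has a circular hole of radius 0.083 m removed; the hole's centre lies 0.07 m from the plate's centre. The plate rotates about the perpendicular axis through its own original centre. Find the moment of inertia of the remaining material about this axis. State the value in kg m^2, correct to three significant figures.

0.363

Unpierced body about its centre: I₀ = (1/12)M(a²+b²) = (1/12)(5.1)[(0.86)² + (0.35)²] = 0.36639 kg m^2.
The removed disk has mass m = M·πr²/(ab) = (5.1)·π(0.083)²/(0.86·0.35) = 0.3667 kg (same uniform areal density).
Its moment of inertia about the rotation axis (parallel-axis theorem): I_hole = (1/2)mr² + md² = (1/2)(0.3667)(0.083)² + (0.3667)(0.07)² = 0.0030599 kg m^2.
Treating the hole as negative mass, I = I₀ − I_hole = 0.36639 − 0.0030599 = 0.36333 kg m^2.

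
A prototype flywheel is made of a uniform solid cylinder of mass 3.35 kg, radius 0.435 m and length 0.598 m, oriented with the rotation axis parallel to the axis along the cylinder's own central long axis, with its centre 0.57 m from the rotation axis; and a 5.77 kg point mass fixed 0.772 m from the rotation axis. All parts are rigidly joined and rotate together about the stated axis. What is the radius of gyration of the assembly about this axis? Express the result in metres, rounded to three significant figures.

0.729

Solid cylinder: I_cm = (1/2)MR² = (1/2)(3.35)(0.435)² = 0.31695 kg m^2; centre at d = 0.57 m, so I = I_cm + Md² gives I = 0.31695 + (3.35)(0.57)² = 1.4054 kg m^2.
Point mass: I_cm = 0; centre at d = 0.772 m, so I = I_cm + Md² gives I = 0 + (5.77)(0.772)² = 3.4388 kg m^2.
Total I = 4.8442 kg m^2; total mass M = 9.12 kg.
k = √(I/M) = √(4.8442/9.12) = 0.72881 m.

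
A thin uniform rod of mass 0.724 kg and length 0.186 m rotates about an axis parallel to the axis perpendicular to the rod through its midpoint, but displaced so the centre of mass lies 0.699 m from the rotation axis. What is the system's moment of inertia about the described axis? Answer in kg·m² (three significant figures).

I_cm = (1/12)ML² = (1/12)(0.724)(0.186)² = 0.0020873 kg·m²; centre at d = 0.699 m, so I = I_cm + Md² gives I = 0.0020873 + (0.724)(0.699)² = 0.35583 kg·m².

0.356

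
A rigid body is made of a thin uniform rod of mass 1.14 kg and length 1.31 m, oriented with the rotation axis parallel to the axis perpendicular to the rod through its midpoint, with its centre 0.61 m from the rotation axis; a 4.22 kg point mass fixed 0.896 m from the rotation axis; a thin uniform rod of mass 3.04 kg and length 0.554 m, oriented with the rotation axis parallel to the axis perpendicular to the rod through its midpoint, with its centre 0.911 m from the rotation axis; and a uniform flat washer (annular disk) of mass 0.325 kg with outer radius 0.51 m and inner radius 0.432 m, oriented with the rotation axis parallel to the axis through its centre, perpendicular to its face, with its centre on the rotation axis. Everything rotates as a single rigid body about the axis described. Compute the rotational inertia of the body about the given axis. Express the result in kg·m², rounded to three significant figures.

Thin rod: I_cm = (1/12)ML² = (1/12)(1.14)(1.31)² = 0.16303 kg·m²; centre at d = 0.61 m, so I = I_cm + Md² gives I = 0.16303 + (1.14)(0.61)² = 0.58722 kg·m².
Point mass: I_cm = 0; centre at d = 0.896 m, so I = I_cm + Md² gives I = 0 + (4.22)(0.896)² = 3.3879 kg·m².
Thin rod: I_cm = (1/12)ML² = (1/12)(3.04)(0.554)² = 0.077752 kg·m²; centre at d = 0.911 m, so I = I_cm + Md² gives I = 0.077752 + (3.04)(0.911)² = 2.6007 kg·m².
Annular disk: I_cm = (1/2)M(R²+r²) = (1/2)(0.325)[(0.51)² + (0.432)²] = 0.072593 kg·m²; axis through the centre, so I = 0.072593 kg·m².
Total I = 0.58722 + 3.3879 + 2.6007 + 0.072593 = 6.6484 kg·m².

6.65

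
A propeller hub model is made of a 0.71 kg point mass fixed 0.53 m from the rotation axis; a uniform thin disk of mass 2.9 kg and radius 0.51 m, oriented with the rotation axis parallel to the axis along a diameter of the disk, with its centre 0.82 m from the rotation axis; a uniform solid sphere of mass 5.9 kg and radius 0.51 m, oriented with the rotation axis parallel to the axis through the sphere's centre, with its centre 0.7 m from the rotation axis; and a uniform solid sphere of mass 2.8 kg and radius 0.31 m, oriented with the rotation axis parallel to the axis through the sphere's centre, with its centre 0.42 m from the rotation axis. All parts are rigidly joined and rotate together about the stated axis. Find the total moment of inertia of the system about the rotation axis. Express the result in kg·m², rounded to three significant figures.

Point mass: I_cm = 0; centre at d = 0.53 m, so the parallel axis theorem gives I = 0 + (0.71)(0.53)² = 0.19944 kg·m².
Thin disk: I_cm = (1/4)MR² = (1/4)(2.9)(0.51)² = 0.18857 kg·m²; centre at d = 0.82 m, so the parallel axis theorem gives I = 0.18857 + (2.9)(0.82)² = 2.1385 kg·m².
Solid sphere: I_cm = (2/5)MR² = (2/5)(5.9)(0.51)² = 0.61384 kg·m²; centre at d = 0.7 m, so the parallel axis theorem gives I = 0.61384 + (5.9)(0.7)² = 3.5048 kg·m².
Solid sphere: I_cm = (2/5)MR² = (2/5)(2.8)(0.31)² = 0.10763 kg·m²; centre at d = 0.42 m, so the parallel axis theorem gives I = 0.10763 + (2.8)(0.42)² = 0.60155 kg·m².
Total I = 0.19944 + 2.1385 + 3.5048 + 0.60155 = 6.4444 kg·m².

6.44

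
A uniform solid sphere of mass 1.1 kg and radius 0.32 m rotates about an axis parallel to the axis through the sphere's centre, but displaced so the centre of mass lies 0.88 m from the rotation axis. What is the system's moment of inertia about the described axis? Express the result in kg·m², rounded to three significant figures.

I_cm = (2/5)MR² = (2/5)(1.1)(0.32)² = 0.045056 kg·m²; centre at d = 0.88 m, so the parallel axis theorem gives I = 0.045056 + (1.1)(0.88)² = 0.8969 kg·m².

0.897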